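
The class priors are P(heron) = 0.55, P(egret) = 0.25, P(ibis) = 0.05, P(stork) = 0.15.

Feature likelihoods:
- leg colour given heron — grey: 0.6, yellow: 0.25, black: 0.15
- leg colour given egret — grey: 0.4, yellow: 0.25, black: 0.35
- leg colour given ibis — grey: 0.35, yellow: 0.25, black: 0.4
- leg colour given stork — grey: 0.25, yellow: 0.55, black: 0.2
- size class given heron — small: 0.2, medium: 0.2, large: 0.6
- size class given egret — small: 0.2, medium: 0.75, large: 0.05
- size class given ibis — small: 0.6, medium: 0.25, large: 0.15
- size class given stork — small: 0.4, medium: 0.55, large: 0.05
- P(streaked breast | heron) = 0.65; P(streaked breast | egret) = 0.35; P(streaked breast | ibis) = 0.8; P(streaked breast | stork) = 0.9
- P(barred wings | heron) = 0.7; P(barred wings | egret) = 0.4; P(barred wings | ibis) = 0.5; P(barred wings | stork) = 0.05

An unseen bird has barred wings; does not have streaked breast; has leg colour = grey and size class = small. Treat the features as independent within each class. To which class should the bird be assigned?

heron: 0.55 × 0.6 × 0.2 × (1−0.65) × 0.7 = 0.01617
egret: 0.25 × 0.4 × 0.2 × (1−0.35) × 0.4 = 0.0052
ibis: 0.05 × 0.35 × 0.6 × (1−0.8) × 0.5 = 0.00105
stork: 0.15 × 0.25 × 0.4 × (1−0.9) × 0.05 = 0.000075
Highest score → heron.

heron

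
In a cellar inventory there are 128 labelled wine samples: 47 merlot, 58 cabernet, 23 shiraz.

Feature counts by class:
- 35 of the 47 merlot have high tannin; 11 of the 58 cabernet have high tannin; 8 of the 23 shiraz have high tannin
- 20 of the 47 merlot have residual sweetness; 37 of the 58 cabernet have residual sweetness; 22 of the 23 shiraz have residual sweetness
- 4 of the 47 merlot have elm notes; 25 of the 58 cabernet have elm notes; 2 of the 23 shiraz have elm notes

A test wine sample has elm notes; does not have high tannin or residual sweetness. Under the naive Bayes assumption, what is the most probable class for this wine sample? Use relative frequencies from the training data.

merlot: (47/128) × (12/47) × (27/47) × (4/47) ≈ 0.00458352
cabernet: (58/128) × (47/58) × (21/58) × (25/58) ≈ 0.0573048
shiraz: (23/128) × (15/23) × (1/23) × (2/23) ≈ 0.000443053
Highest score → cabernet.

cabernet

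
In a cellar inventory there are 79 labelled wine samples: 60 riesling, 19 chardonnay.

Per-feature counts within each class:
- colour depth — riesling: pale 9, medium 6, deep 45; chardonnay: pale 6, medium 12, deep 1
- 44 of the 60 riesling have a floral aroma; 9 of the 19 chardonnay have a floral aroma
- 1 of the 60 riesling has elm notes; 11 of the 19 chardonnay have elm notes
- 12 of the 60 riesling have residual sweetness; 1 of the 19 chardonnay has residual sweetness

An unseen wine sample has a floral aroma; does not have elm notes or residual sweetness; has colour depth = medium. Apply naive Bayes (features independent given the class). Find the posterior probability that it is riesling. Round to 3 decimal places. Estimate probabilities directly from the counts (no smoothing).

riesling: (60/79) × (6/60) × (44/60) × (59/60) × (48/60) ≈ 0.0438143
chardonnay: (19/79) × (12/19) × (9/19) × (8/19) × (18/19) ≈ 0.0287011
P(riesling | x) = 0.0438143 / 0.0725154 ≈ 0.604

0.604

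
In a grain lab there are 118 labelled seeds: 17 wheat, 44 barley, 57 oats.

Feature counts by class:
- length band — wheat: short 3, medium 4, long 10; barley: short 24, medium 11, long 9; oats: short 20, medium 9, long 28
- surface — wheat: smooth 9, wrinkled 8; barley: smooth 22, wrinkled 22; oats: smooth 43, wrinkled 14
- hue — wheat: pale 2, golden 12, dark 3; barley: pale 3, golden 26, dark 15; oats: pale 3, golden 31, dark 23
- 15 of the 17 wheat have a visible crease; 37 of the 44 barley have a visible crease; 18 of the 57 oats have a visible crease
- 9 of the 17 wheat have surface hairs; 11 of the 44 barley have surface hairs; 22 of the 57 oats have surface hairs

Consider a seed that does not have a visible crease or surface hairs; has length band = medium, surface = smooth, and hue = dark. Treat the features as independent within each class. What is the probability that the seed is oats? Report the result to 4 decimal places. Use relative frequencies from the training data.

wheat: (17/118) × (4/17) × (9/17) × (3/17) × (2/17) × (8/17) ≈ 0.000175334
barley: (44/118) × (11/44) × (22/44) × (15/44) × (7/44) × (33/44) ≈ 0.00189595
oats: (57/118) × (9/57) × (43/57) × (23/57) × (39/57) × (35/57) ≈ 0.00975416
P(oats | x) = 0.00975416 / 0.011825444 ≈ 0.8248

0.8248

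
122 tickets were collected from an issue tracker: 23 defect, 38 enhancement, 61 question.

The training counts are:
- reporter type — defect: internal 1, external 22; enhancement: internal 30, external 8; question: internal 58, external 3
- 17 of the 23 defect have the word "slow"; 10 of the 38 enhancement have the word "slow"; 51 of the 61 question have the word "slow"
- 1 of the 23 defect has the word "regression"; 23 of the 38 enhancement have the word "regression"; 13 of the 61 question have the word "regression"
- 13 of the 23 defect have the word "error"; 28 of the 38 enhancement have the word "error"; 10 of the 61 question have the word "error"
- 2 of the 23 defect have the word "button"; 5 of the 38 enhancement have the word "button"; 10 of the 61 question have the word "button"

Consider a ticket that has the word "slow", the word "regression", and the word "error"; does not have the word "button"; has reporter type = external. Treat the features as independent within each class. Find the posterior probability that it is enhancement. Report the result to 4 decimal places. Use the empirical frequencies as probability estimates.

0.6505

defect: (23/122) × (22/23) × (17/23) × (1/23) × (13/23) × (21/23) ≈ 0.00299063
enhancement: (38/122) × (8/38) × (10/38) × (23/38) × (28/38) × (33/38) ≈ 0.00668337
question: (61/122) × (3/61) × (51/61) × (13/61) × (10/61) × (51/61) ≈ 0.000600518
P(enhancement | x) = 0.00668337 / 0.010274518 ≈ 0.6505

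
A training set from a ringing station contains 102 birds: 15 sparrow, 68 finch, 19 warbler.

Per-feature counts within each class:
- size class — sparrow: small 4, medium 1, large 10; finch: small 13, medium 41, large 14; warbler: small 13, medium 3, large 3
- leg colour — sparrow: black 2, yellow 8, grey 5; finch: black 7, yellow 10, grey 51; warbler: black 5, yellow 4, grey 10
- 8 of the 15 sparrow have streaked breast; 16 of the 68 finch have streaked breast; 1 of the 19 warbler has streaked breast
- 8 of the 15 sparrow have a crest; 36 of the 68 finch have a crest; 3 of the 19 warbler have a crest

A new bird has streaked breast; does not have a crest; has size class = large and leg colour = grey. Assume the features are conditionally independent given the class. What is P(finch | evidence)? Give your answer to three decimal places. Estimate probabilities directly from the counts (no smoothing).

sparrow: (15/102) × (10/15) × (5/15) × (8/15) × (7/15) ≈ 0.00813362
finch: (68/102) × (14/68) × (51/68) × (16/68) × (32/68) ≈ 0.0113983
warbler: (19/102) × (3/19) × (10/19) × (1/19) × (16/19) ≈ 0.000686089
P(finch | x) = 0.0113983 / 0.020218009 ≈ 0.564

0.564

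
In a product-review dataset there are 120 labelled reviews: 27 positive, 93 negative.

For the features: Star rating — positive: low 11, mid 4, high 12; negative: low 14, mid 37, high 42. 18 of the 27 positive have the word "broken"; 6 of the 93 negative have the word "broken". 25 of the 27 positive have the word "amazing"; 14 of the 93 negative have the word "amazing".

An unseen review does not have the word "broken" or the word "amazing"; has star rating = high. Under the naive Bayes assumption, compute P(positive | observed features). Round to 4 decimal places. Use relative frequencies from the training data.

positive: (27/120) × (12/27) × (9/27) × (2/27) ≈ 0.00246914
negative: (93/120) × (42/93) × (87/93) × (79/93) ≈ 0.27813
P(positive | x) = 0.00246914 / 0.28059914 ≈ 0.0088

0.0088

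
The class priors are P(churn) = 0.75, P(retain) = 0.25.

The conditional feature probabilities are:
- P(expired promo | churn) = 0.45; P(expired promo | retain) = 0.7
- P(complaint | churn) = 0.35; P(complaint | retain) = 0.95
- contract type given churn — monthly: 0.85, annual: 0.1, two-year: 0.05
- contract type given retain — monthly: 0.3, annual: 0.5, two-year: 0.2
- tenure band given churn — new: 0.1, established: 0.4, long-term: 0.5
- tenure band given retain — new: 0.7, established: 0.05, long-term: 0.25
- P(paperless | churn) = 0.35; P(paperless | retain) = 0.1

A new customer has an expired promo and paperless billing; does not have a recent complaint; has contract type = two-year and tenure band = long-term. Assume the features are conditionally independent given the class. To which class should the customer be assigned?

churn

churn: 0.75 × 0.45 × (1−0.35) × 0.05 × 0.5 × 0.35 = 0.00191953125
retain: 0.25 × 0.7 × (1−0.95) × 0.2 × 0.25 × 0.1 = 0.00004375
Highest score → churn.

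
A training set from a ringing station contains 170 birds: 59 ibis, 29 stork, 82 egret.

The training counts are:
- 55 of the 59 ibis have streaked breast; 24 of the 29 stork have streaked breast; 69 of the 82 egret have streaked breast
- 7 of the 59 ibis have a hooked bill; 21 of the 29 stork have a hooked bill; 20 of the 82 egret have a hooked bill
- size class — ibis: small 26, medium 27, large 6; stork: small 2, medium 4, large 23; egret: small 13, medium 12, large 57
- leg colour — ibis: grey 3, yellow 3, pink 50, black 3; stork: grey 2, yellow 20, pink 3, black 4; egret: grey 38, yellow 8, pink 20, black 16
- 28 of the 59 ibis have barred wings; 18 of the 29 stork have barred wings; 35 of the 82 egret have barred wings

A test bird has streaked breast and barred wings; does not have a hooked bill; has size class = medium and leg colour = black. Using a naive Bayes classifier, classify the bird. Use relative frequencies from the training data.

egret

ibis: (59/170) × (55/59) × (52/59) × (27/59) × (3/59) × (28/59) ≈ 0.00314885
stork: (29/170) × (24/29) × (8/29) × (4/29) × (4/29) × (18/29) ≈ 0.000459889
egret: (82/170) × (69/82) × (62/82) × (12/82) × (16/82) × (35/82) ≈ 0.00374029
Highest score → egret.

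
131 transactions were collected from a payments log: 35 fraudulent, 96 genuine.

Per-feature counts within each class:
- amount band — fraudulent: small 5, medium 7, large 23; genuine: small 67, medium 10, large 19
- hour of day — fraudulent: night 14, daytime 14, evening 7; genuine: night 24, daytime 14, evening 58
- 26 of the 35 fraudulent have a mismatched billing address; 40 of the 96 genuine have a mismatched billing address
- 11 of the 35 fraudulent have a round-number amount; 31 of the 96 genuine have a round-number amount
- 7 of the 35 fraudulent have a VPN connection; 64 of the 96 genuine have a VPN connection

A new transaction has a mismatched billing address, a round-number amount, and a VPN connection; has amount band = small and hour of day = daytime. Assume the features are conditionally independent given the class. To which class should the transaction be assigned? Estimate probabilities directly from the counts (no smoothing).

genuine

fraudulent: (35/131) × (5/35) × (14/35) × (26/35) × (11/35) × (7/35) ≈ 0.000712884
genuine: (96/131) × (67/96) × (14/96) × (40/96) × (31/96) × (64/96) ≈ 0.00669034
Highest score → genuine.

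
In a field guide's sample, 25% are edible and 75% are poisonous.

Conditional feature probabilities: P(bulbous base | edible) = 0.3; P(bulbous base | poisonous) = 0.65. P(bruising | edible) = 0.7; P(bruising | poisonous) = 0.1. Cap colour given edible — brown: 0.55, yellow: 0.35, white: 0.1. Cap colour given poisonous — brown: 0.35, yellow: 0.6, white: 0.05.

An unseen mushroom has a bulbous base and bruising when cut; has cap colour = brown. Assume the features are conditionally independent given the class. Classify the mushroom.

edible

edible: 0.25 × 0.3 × 0.7 × 0.55 = 0.028875
poisonous: 0.75 × 0.65 × 0.1 × 0.35 = 0.0170625
Highest score → edible.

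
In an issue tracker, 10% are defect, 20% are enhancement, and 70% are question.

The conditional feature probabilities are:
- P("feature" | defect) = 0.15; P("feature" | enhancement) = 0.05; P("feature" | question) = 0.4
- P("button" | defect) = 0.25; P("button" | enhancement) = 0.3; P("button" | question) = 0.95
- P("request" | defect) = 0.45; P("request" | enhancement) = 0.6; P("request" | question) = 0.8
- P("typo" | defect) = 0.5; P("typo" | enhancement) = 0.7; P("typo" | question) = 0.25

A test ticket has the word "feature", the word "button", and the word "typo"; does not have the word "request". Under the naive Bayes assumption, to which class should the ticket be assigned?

question

defect: 0.1 × 0.15 × 0.25 × (1−0.45) × 0.5 = 0.00103125
enhancement: 0.2 × 0.05 × 0.3 × (1−0.6) × 0.7 = 0.00084
question: 0.7 × 0.4 × 0.95 × (1−0.8) × 0.25 = 0.0133
Highest score → question.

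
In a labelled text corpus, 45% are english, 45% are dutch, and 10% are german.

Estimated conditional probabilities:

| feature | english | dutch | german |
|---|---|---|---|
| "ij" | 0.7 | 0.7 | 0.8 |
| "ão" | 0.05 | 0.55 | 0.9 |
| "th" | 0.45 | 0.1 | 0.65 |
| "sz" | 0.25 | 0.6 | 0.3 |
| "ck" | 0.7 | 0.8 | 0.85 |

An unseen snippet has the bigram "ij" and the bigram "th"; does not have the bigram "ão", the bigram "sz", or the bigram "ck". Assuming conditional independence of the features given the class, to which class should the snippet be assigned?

english: 0.45 × 0.7 × (1−0.05) × 0.45 × (1−0.25) × (1−0.7) = 0.0302990625
dutch: 0.45 × 0.7 × (1−0.55) × 0.1 × (1−0.6) × (1−0.8) = 0.001134
german: 0.1 × 0.8 × (1−0.9) × 0.65 × (1−0.3) × (1−0.85) = 0.000546
Highest score → english.

english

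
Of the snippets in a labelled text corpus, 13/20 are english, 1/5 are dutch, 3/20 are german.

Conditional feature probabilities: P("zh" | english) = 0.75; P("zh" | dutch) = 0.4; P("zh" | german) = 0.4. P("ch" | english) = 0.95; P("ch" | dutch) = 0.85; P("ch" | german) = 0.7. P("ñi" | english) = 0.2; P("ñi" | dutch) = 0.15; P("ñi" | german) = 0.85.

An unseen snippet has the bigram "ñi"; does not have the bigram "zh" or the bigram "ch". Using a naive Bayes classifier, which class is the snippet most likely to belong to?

english: 0.65 × (1−0.75) × (1−0.95) × 0.2 = 0.001625
dutch: 0.2 × (1−0.4) × (1−0.85) × 0.15 = 0.0027
german: 0.15 × (1−0.4) × (1−0.7) × 0.85 = 0.02295
Highest score → german.

german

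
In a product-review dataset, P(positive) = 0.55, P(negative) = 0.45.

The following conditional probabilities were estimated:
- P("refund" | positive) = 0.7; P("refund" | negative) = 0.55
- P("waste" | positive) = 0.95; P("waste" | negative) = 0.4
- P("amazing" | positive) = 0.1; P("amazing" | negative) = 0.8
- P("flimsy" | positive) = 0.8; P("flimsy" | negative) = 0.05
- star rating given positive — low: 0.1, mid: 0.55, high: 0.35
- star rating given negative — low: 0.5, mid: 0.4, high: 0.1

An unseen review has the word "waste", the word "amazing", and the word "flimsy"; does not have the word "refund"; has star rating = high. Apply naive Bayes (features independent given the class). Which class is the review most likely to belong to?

positive: 0.55 × (1−0.7) × 0.95 × 0.1 × 0.8 × 0.35 = 0.004389
negative: 0.45 × (1−0.55) × 0.4 × 0.8 × 0.05 × 0.1 = 0.000324
Highest score → positive.

positive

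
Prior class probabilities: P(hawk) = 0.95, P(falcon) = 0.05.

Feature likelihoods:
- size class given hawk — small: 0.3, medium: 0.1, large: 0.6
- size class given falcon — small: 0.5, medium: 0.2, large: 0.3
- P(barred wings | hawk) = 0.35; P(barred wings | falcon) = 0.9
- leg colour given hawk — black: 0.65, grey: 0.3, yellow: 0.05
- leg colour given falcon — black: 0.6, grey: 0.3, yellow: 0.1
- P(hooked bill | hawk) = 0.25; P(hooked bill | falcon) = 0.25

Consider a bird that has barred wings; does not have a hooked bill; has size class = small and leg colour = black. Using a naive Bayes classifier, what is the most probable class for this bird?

hawk: 0.95 × 0.3 × 0.35 × 0.65 × (1−0.25) = 0.048628125
falcon: 0.05 × 0.5 × 0.9 × 0.6 × (1−0.25) = 0.010125
Highest score → hawk.

hawk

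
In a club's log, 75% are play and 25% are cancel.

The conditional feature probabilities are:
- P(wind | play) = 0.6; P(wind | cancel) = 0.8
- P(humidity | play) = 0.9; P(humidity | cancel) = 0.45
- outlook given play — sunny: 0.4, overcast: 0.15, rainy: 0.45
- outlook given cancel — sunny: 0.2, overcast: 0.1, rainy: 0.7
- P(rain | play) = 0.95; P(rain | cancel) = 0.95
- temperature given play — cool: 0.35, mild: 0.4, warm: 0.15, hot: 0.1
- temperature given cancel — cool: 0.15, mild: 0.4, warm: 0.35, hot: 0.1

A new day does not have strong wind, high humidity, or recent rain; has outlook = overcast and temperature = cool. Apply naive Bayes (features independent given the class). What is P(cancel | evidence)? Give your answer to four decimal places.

play: 0.75 × (1−0.6) × (1−0.9) × 0.15 × (1−0.95) × 0.35 = 0.00007875
cancel: 0.25 × (1−0.8) × (1−0.45) × 0.1 × (1−0.95) × 0.15 = 0.000020625
P(cancel | x) = 0.000020625 / 0.000099375 ≈ 0.2075

0.2075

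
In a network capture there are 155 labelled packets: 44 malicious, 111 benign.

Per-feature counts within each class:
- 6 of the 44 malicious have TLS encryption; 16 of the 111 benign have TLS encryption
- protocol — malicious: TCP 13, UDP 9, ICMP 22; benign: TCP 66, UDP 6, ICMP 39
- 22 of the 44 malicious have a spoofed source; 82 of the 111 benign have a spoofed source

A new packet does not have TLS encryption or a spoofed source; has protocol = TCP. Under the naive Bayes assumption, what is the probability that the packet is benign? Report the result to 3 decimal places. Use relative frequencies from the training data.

malicious: (44/155) × (38/44) × (13/44) × (22/44) ≈ 0.036217
benign: (111/155) × (95/111) × (66/111) × (29/111) ≈ 0.0952112
P(benign | x) = 0.0952112 / 0.1314282 ≈ 0.724

0.724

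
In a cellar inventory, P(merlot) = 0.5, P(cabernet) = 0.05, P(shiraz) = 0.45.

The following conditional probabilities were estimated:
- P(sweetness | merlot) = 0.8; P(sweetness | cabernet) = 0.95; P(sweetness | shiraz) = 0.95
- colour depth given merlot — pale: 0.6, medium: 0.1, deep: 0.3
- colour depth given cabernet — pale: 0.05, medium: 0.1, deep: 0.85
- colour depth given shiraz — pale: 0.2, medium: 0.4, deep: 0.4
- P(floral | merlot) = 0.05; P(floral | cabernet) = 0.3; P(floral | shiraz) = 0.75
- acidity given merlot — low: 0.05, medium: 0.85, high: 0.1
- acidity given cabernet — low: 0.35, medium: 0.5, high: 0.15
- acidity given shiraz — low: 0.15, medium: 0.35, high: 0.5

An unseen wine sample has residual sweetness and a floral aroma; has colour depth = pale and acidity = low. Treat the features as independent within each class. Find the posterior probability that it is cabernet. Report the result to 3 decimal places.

0.024

merlot: 0.5 × 0.8 × 0.6 × 0.05 × 0.05 = 0.0006
cabernet: 0.05 × 0.95 × 0.05 × 0.3 × 0.35 = 0.000249375
shiraz: 0.45 × 0.95 × 0.2 × 0.75 × 0.15 = 0.00961875
P(cabernet | x) = 0.000249375 / 0.010468125 ≈ 0.024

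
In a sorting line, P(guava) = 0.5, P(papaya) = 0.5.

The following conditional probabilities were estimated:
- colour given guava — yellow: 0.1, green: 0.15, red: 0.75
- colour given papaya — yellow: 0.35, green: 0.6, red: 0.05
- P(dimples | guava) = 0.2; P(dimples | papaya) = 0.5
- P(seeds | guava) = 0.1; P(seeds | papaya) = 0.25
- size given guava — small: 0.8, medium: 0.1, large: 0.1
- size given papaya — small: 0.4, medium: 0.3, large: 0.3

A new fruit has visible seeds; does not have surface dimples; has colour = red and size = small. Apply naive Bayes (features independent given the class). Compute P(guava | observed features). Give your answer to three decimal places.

0.950

guava: 0.5 × 0.75 × (1−0.2) × 0.1 × 0.8 = 0.024
papaya: 0.5 × 0.05 × (1−0.5) × 0.25 × 0.4 = 0.00125
P(guava | x) = 0.024 / 0.02525 ≈ 0.950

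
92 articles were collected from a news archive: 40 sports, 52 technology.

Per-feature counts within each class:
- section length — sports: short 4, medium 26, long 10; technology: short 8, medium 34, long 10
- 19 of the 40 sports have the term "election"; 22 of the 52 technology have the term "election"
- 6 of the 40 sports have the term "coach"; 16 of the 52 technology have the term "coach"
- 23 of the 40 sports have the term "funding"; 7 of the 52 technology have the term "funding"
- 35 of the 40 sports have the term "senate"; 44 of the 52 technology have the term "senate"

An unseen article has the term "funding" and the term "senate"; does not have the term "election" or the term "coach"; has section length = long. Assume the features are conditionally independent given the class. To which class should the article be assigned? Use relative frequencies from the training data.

sports

sports: (40/92) × (10/40) × (21/40) × (34/40) × (23/40) × (35/40) = 0.024404296875
technology: (52/92) × (10/52) × (30/52) × (36/52) × (7/52) × (44/52) ≈ 0.00494508
Highest score → sports.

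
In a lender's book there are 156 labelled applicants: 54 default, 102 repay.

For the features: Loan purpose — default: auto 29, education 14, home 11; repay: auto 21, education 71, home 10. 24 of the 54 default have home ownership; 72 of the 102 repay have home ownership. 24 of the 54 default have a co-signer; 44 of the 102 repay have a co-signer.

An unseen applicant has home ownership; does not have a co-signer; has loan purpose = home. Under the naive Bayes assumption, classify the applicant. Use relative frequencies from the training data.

repay

default: (54/156) × (11/54) × (24/54) × (30/54) ≈ 0.0174106
repay: (102/156) × (10/102) × (72/102) × (58/102) ≈ 0.0257297
Highest score → repay.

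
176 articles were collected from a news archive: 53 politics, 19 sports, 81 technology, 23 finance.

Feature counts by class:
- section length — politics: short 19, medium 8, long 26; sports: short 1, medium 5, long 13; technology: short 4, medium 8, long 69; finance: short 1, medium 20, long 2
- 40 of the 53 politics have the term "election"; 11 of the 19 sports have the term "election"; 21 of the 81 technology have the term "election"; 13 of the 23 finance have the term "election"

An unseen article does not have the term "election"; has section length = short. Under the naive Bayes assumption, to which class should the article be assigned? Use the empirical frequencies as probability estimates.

politics

politics: (53/176) × (19/53) × (13/53) ≈ 0.0264794
sports: (19/176) × (1/19) × (8/19) ≈ 0.00239234
technology: (81/176) × (4/81) × (60/81) ≈ 0.016835
finance: (23/176) × (1/23) × (10/23) ≈ 0.00247036
Highest score → politics.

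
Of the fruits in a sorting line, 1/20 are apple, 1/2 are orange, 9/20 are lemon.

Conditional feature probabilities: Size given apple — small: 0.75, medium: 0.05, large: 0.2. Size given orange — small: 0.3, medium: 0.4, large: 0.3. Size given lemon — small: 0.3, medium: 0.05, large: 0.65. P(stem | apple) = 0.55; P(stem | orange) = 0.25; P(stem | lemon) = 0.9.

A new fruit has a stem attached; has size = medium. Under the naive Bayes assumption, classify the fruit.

apple: 0.05 × 0.05 × 0.55 = 0.001375
orange: 0.5 × 0.4 × 0.25 = 0.05
lemon: 0.45 × 0.05 × 0.9 = 0.02025
Highest score → orange.

orange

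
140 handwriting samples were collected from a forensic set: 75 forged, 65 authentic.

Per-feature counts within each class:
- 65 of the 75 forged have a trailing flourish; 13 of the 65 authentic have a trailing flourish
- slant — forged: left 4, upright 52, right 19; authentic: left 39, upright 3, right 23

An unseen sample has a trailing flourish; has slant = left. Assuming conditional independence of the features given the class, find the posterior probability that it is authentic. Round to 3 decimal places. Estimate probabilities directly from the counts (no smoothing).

0.692

forged: (75/140) × (65/75) × (4/75) ≈ 0.0247619
authentic: (65/140) × (13/65) × (39/65) ≈ 0.0557143
P(authentic | x) = 0.0557143 / 0.0804762 ≈ 0.692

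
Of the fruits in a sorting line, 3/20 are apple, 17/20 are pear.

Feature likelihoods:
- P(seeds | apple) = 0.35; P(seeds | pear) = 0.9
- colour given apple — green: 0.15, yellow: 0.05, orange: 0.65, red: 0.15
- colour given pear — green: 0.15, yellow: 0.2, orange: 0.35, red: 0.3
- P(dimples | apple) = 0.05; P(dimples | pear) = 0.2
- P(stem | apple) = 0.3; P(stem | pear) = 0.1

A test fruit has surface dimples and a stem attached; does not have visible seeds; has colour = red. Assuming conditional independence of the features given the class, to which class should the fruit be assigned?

apple: 0.15 × (1−0.35) × 0.15 × 0.05 × 0.3 = 0.000219375
pear: 0.85 × (1−0.9) × 0.3 × 0.2 × 0.1 = 0.00051
Highest score → pear.

pear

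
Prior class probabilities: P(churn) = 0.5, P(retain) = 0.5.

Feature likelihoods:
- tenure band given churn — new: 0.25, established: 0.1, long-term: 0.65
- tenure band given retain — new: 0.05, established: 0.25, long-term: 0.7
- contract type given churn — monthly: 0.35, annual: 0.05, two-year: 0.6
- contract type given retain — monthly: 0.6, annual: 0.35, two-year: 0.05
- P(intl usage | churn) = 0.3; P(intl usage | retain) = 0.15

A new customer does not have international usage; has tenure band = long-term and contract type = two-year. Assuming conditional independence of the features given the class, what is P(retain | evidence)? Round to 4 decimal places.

churn: 0.5 × 0.65 × 0.6 × (1−0.3) = 0.1365
retain: 0.5 × 0.7 × 0.05 × (1−0.15) = 0.014875
P(retain | x) = 0.014875 / 0.151375 ≈ 0.0983

0.0983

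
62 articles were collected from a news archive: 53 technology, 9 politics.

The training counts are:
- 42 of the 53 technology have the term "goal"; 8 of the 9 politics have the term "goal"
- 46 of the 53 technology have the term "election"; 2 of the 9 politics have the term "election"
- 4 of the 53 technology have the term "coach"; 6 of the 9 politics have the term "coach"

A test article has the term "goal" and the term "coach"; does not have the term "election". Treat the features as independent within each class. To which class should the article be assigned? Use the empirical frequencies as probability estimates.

technology: (53/62) × (42/53) × (7/53) × (4/53) ≈ 0.00675249
politics: (9/62) × (8/9) × (7/9) × (6/9) ≈ 0.0669056
Highest score → politics.

politics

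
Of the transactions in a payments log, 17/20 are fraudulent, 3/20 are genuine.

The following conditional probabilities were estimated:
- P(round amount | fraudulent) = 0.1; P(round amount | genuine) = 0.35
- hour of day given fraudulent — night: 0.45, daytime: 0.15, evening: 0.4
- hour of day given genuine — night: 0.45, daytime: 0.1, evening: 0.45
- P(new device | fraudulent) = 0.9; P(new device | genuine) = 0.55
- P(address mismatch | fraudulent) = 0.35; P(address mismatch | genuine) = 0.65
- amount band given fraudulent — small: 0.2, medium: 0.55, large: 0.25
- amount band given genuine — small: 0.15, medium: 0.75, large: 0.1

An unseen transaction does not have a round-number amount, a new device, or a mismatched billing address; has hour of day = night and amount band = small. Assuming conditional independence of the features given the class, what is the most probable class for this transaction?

fraudulent: 0.85 × (1−0.1) × 0.45 × (1−0.9) × (1−0.35) × 0.2 = 0.00447525
genuine: 0.15 × (1−0.35) × 0.45 × (1−0.55) × (1−0.65) × 0.15 = 0.001036546875
Highest score → fraudulent.

fraudulent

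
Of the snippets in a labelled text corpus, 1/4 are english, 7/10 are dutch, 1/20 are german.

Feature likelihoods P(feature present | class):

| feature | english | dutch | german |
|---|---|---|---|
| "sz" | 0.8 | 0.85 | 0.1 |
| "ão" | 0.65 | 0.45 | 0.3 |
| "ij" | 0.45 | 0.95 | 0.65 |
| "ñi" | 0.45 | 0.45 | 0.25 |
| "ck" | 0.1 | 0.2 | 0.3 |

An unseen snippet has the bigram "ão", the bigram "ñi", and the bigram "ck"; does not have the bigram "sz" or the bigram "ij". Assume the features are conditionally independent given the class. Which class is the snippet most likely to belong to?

english: 0.25 × (1−0.8) × 0.65 × (1−0.45) × 0.45 × 0.1 = 0.000804375
dutch: 0.7 × (1−0.85) × 0.45 × (1−0.95) × 0.45 × 0.2 = 0.000212625
german: 0.05 × (1−0.1) × 0.3 × (1−0.65) × 0.25 × 0.3 = 0.000354375
Highest score → english.

english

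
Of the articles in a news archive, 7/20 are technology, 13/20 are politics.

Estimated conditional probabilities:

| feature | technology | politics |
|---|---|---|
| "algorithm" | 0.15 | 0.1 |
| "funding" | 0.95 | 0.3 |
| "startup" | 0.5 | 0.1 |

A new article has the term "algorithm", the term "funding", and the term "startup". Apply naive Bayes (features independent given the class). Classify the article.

technology: 0.35 × 0.15 × 0.95 × 0.5 = 0.0249375
politics: 0.65 × 0.1 × 0.3 × 0.1 = 0.00195
Highest score → technology.

technology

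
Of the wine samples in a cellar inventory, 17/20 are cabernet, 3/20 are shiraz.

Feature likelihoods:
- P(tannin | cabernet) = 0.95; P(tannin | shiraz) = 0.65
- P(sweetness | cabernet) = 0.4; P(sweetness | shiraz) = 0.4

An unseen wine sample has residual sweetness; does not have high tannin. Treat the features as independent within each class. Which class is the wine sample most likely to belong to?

shiraz

cabernet: 0.85 × (1−0.95) × 0.4 = 0.017
shiraz: 0.15 × (1−0.65) × 0.4 = 0.021
Highest score → shiraz.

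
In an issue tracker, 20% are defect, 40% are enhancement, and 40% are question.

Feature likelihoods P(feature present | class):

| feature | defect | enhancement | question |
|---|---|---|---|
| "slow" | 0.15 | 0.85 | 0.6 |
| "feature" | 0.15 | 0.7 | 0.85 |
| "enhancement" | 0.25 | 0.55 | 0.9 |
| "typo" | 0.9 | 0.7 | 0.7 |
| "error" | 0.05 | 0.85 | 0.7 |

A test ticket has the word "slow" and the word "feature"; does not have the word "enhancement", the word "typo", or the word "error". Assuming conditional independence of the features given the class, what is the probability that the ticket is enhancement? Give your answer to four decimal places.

defect: 0.2 × 0.15 × 0.15 × (1−0.25) × (1−0.9) × (1−0.05) = 0.000320625
enhancement: 0.4 × 0.85 × 0.7 × (1−0.55) × (1−0.7) × (1−0.85) = 0.0048195
question: 0.4 × 0.6 × 0.85 × (1−0.9) × (1−0.7) × (1−0.7) = 0.001836
P(enhancement | x) = 0.0048195 / 0.006976125 ≈ 0.6909

0.6909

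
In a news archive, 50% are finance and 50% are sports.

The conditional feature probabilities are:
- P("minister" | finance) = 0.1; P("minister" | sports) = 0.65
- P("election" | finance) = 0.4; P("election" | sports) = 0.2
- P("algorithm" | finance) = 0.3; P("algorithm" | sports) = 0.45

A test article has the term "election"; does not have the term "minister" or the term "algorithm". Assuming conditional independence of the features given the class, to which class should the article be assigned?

finance

finance: 0.5 × (1−0.1) × 0.4 × (1−0.3) = 0.126
sports: 0.5 × (1−0.65) × 0.2 × (1−0.45) = 0.01925
Highest score → finance.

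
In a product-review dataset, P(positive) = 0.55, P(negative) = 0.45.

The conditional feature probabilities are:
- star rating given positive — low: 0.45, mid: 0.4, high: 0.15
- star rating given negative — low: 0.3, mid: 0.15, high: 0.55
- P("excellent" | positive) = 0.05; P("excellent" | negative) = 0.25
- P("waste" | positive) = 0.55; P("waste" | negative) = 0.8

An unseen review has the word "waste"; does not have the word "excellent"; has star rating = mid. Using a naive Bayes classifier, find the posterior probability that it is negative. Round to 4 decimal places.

0.2605

positive: 0.55 × 0.4 × (1−0.05) × 0.55 = 0.11495
negative: 0.45 × 0.15 × (1−0.25) × 0.8 = 0.0405
P(negative | x) = 0.0405 / 0.15545 ≈ 0.2605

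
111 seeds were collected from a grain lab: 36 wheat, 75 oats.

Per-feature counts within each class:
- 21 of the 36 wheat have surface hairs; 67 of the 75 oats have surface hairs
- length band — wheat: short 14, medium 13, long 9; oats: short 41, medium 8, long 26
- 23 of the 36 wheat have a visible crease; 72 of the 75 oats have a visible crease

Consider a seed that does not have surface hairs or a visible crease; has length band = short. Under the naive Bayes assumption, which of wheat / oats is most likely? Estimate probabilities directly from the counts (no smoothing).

wheat: (36/111) × (15/36) × (14/36) × (13/36) ≈ 0.0189773
oats: (75/111) × (8/75) × (41/75) × (3/75) ≈ 0.00157598
Highest score → wheat.

wheat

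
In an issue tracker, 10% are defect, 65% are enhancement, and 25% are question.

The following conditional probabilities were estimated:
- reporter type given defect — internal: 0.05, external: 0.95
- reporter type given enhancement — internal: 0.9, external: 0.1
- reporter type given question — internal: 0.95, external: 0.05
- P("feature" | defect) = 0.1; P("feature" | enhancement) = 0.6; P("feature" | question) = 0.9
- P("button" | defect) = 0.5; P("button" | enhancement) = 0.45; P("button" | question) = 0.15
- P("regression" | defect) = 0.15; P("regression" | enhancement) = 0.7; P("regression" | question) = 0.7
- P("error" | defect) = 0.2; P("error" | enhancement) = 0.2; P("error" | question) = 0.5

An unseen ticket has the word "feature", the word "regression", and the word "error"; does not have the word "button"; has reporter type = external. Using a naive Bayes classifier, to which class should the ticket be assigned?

question

defect: 0.1 × 0.95 × 0.1 × (1−0.5) × 0.15 × 0.2 = 0.0001425
enhancement: 0.65 × 0.1 × 0.6 × (1−0.45) × 0.7 × 0.2 = 0.003003
question: 0.25 × 0.05 × 0.9 × (1−0.15) × 0.7 × 0.5 = 0.003346875
Highest score → question.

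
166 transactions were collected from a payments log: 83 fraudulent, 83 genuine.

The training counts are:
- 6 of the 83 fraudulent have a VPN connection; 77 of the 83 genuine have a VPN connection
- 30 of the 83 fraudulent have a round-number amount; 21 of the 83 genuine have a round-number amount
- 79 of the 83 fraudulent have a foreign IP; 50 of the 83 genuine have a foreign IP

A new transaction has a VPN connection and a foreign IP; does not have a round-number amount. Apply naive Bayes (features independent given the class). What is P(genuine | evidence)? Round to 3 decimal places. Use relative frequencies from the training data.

0.905

fraudulent: (83/166) × (6/83) × (53/83) × (79/83) ≈ 0.021968
genuine: (83/166) × (77/83) × (62/83) × (50/83) ≈ 0.208732
P(genuine | x) = 0.208732 / 0.2307 ≈ 0.905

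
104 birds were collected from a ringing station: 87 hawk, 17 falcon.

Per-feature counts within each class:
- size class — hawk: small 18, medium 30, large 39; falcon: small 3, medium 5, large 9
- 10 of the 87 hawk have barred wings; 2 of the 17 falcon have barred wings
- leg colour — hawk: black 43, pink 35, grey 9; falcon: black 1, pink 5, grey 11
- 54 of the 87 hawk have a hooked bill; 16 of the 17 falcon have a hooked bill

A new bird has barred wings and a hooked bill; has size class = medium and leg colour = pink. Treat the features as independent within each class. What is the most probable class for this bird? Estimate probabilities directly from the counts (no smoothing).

hawk

hawk: (87/104) × (30/87) × (10/87) × (35/87) × (54/87) ≈ 0.00827927
falcon: (17/104) × (5/17) × (2/17) × (5/17) × (16/17) ≈ 0.0015657
Highest score → hawk.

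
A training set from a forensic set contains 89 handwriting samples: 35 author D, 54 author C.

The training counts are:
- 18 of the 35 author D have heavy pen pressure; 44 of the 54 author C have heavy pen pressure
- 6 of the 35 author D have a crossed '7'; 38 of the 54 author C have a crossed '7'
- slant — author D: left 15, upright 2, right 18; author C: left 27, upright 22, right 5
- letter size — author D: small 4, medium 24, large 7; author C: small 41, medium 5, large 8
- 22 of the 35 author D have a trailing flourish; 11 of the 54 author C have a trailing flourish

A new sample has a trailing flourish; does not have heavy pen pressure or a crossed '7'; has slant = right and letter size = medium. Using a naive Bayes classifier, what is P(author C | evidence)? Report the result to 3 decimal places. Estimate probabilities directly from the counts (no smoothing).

author D: (35/89) × (17/35) × (29/35) × (18/35) × (24/35) × (22/35) ≈ 0.0350826
author C: (54/89) × (10/54) × (16/54) × (5/54) × (5/54) × (11/54) ≈ 0.0000581417
P(author C | x) = 0.0000581417 / 0.0351407417 ≈ 0.002

0.002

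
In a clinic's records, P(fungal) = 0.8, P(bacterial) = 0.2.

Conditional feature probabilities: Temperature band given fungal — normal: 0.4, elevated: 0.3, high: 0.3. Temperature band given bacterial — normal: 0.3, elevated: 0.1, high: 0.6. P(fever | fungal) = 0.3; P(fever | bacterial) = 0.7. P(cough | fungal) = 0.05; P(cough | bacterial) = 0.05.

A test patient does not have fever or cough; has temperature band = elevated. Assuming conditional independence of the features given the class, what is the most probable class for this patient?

fungal

fungal: 0.8 × 0.3 × (1−0.3) × (1−0.05) = 0.1596
bacterial: 0.2 × 0.1 × (1−0.7) × (1−0.05) = 0.0057
Highest score → fungal.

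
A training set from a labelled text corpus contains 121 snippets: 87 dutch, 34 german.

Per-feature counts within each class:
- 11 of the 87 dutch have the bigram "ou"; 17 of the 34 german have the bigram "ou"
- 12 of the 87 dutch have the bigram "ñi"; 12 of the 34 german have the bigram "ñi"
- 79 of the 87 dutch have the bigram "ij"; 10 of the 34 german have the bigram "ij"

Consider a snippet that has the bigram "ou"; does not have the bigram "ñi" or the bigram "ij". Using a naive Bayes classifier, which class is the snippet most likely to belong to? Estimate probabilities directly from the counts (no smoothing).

dutch: (87/121) × (11/87) × (75/87) × (8/87) ≈ 0.00720643
german: (34/121) × (17/34) × (22/34) × (24/34) ≈ 0.0641711
Highest score → german.

german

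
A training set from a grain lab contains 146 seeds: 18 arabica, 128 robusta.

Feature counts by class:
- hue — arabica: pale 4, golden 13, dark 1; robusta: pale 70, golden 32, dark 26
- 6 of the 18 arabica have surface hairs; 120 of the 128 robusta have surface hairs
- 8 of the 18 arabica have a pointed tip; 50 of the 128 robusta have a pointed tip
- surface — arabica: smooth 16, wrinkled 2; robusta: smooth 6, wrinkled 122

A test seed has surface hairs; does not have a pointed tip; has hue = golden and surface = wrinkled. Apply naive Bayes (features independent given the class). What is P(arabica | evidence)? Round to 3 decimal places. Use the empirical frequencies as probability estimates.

0.015

arabica: (18/146) × (13/18) × (6/18) × (10/18) × (2/18) ≈ 0.00183212
robusta: (128/146) × (32/128) × (120/128) × (78/128) × (122/128) ≈ 0.119345
P(arabica | x) = 0.00183212 / 0.12117712 ≈ 0.015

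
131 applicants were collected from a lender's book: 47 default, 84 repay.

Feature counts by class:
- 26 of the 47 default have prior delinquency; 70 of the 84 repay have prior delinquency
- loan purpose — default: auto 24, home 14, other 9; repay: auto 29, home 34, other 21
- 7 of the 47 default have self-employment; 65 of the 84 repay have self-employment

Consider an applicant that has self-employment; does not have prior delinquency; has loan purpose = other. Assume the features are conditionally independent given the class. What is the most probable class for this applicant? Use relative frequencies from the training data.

repay

default: (47/131) × (21/47) × (9/47) × (7/47) ≈ 0.00457186
repay: (84/131) × (14/84) × (21/84) × (65/84) ≈ 0.0206743
Highest score → repay.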